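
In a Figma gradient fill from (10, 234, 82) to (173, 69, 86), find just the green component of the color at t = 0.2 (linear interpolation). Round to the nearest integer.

G = 234 + 0.2 × (69 − 234) = 201 → 201

201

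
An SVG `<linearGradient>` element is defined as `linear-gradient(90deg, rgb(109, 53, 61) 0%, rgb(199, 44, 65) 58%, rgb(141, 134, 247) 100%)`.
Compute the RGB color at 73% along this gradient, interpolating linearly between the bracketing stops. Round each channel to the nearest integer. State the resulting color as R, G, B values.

73% lies between the 58% and 100% stops, so the local fraction is t = (73 − 58)/(100 − 58) = 15/42 ≈ 0.3571.
R = 199 + 0.3571 × (141 − 199) = 178.288 → 178
G = 44 + 0.3571 × (134 − 44) = 76.139 → 76
B = 65 + 0.3571 × (247 − 65) = 129.992 → 130

(178, 76, 130)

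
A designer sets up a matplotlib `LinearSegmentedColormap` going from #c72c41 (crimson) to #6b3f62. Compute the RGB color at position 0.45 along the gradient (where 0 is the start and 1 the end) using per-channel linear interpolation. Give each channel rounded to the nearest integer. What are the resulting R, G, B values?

#c72c41 → (199, 44, 65); #6b3f62 → (107, 63, 98).
R = 199 + 0.45 × (107 − 199) = 199 + 0.45 × -92 = 157.6 → 158
G = 44 + 0.45 × (63 − 44) = 44 + 0.45 × 19 = 52.55 → 53
B = 65 + 0.45 × (98 − 65) = 65 + 0.45 × 33 = 79.85 → 80

(158, 53, 80)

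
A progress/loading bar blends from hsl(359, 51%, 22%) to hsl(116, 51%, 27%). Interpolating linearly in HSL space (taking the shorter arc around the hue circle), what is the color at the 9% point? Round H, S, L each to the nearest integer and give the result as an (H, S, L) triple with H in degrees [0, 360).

Hue: 116 − 359 = -243°, but |-243| > 180 so the shorter arc goes the other way: Δh = -243 + 360 = 117°.
H = 359 + 0.09 × (117) = 369.53 → 370 → 370 mod 360 = 10°
S = 51 + 0.09 × (51 − 51) = 51 → 51%
L = 22 + 0.09 × (27 − 22) = 22.45 → 22%

(10, 51, 22)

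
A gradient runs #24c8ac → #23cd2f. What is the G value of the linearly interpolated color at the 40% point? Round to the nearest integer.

G₁ = 200 (from #24c8ac), G₂ = 205 (from #23cd2f).
G = 200 + 0.4 × (205 − 200) = 202 → 202

202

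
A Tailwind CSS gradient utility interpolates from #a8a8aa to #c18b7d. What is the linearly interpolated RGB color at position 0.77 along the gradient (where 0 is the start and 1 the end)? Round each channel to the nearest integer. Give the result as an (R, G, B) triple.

(187, 146, 135)

#a8a8aa → (168, 168, 170); #c18b7d → (193, 139, 125).
R = 168 + 0.77 × (193 − 168) = 168 + 0.77 × 25 = 187.25 → 187
G = 168 + 0.77 × (139 − 168) = 168 + 0.77 × -29 = 145.67 → 146
B = 170 + 0.77 × (125 − 170) = 170 + 0.77 × -45 = 135.35 → 135
So the blended color is (187, 146, 135), about #bb9287.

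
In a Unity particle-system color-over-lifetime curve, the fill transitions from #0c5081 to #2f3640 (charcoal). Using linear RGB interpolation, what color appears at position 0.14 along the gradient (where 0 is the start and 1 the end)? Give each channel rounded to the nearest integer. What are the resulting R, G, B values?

(17, 76, 120)

#0c5081 → (12, 80, 129); #2f3640 → (47, 54, 64).
R = 12 + 0.14 × (47 − 12) = 12 + 0.14 × 35 = 16.9 → 17
G = 80 + 0.14 × (54 − 80) = 80 + 0.14 × -26 = 76.36 → 76
B = 129 + 0.14 × (64 − 129) = 129 + 0.14 × -65 = 119.9 → 120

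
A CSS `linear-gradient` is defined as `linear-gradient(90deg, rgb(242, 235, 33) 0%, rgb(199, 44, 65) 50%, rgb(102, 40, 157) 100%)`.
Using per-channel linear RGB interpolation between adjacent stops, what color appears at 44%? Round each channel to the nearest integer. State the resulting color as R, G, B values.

(204, 67, 61)

44% lies between the 0% and 50% stops, so the local fraction is t = (44 − 0)/(50 − 0) = 44/50 ≈ 0.88.
R = 242 + 0.88 × (199 − 242) = 204.16 → 204
G = 235 + 0.88 × (44 − 235) = 66.92 → 67
B = 33 + 0.88 × (65 − 33) = 61.16 → 61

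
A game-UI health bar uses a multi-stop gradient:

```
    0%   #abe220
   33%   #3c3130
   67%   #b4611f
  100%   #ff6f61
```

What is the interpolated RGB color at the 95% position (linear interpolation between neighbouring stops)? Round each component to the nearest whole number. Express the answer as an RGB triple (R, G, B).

(244, 109, 87)

95% lies between the 67% and 100% stops, so the local fraction is t = (95 − 67)/(100 − 67) = 28/33 ≈ 0.8485.
#b4611f → (180, 97, 31); #ff6f61 → (255, 111, 97).
R = 180 + 0.8485 × (255 − 180) = 243.637 → 244
G = 97 + 0.8485 × (111 − 97) = 108.879 → 109
B = 31 + 0.8485 × (97 − 31) = 87.001 → 87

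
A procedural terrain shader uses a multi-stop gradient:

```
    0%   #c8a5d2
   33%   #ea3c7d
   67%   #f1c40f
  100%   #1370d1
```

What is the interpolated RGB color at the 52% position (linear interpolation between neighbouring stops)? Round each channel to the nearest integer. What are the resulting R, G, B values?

(238, 136, 64)

52% lies between the 33% and 67% stops, so the local fraction is t = (52 − 33)/(67 − 33) = 19/34 ≈ 0.5588.
#ea3c7d → (234, 60, 125); #f1c40f → (241, 196, 15).
R = 234 + 0.5588 × (241 − 234) = 237.912 → 238
G = 60 + 0.5588 × (196 − 60) = 135.997 → 136
B = 125 + 0.5588 × (15 − 125) = 63.532 → 64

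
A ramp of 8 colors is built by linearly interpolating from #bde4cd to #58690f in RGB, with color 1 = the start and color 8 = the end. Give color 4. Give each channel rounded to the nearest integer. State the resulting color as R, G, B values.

(146, 175, 124)

With 8 swatches and endpoints inclusive, swatch 4 sits at t = (4 − 1)/(8 − 1) = 3/7 ≈ 0.4286.
#bde4cd → (189, 228, 205); #58690f → (88, 105, 15).
R = 189 + 0.4286 × (88 − 189) = 145.711 → 146
G = 228 + 0.4286 × (105 − 228) = 175.282 → 175
B = 205 + 0.4286 × (15 − 205) = 123.566 → 124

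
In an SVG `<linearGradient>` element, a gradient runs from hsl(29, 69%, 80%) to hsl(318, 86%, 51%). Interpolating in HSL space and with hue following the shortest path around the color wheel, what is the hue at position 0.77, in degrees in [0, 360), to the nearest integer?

Hue: 318 − 29 = 289°, but |289| > 180 so the shorter arc goes the other way: Δh = 289 − 360 = -71°.
H = 29 + 0.77 × (-71) = -25.67 → -26 → -26 mod 360 = 334°

334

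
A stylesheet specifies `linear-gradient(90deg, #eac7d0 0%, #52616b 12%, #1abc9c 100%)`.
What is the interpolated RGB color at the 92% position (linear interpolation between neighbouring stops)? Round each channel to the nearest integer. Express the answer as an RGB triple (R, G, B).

92% lies between the 12% and 100% stops, so the local fraction is t = (92 − 12)/(100 − 12) = 80/88 ≈ 0.9091.
#52616b → (82, 97, 107); #1abc9c → (26, 188, 156).
R = 82 + 0.9091 × (26 − 82) = 31.09 → 31
G = 97 + 0.9091 × (188 − 97) = 179.728 → 180
B = 107 + 0.9091 × (156 − 107) = 151.546 → 152

(31, 180, 152)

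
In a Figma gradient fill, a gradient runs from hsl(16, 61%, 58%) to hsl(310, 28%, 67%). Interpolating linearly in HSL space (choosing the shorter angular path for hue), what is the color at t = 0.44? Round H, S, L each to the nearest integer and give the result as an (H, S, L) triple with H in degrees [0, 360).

(347, 46, 62)

Hue: 310 − 16 = 294°, but |294| > 180 so the shorter arc goes the other way: Δh = 294 − 360 = -66°.
H = 16 + 0.44 × (-66) = -13.04 → -13 → -13 mod 360 = 347°
S = 61 + 0.44 × (28 − 61) = 46.48 → 46%
L = 58 + 0.44 × (67 − 58) = 61.96 → 62%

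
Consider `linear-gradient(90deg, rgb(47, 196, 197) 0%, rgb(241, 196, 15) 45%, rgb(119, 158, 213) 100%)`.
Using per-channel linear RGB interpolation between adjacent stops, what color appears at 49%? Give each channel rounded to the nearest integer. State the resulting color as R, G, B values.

(232, 193, 29)

49% lies between the 45% and 100% stops, so the local fraction is t = (49 − 45)/(100 − 45) = 4/55 ≈ 0.0727.
R = 241 + 0.0727 × (119 − 241) = 232.131 → 232
G = 196 + 0.0727 × (158 − 196) = 193.237 → 193
B = 15 + 0.0727 × (213 − 15) = 29.395 → 29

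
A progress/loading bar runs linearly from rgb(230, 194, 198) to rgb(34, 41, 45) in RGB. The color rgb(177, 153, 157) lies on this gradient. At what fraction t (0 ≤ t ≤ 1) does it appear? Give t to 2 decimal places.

Invert the lerp on the R channel (largest span, 196): t = (177 − 230) / (34 − 230) = -53/-196 = 0.27041.
Check on G: (153 − 194)/(41 − 194) = 0.268 ✓

0.27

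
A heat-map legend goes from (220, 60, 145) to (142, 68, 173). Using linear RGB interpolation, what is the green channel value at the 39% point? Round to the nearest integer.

63

G = 60 + 0.39 × (68 − 60) = 63.12 → 63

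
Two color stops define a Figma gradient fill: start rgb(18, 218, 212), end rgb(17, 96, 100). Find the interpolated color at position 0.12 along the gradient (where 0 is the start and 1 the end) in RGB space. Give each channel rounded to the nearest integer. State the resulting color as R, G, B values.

(18, 203, 199)

R = 18 + 0.12 × (17 − 18) = 18 + 0.12 × -1 = 17.88 → 18
G = 218 + 0.12 × (96 − 218) = 218 + 0.12 × -122 = 203.36 → 203
B = 212 + 0.12 × (100 − 212) = 212 + 0.12 × -112 = 198.56 → 199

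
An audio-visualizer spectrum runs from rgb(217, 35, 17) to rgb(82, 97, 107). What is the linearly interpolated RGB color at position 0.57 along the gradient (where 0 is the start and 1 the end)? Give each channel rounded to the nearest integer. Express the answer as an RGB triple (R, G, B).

(140, 70, 68)

R = 217 + 0.57 × (82 − 217) = 217 + 0.57 × -135 = 140.05 → 140
G = 35 + 0.57 × (97 − 35) = 35 + 0.57 × 62 = 70.34 → 70
B = 17 + 0.57 × (107 − 17) = 17 + 0.57 × 90 = 68.3 → 68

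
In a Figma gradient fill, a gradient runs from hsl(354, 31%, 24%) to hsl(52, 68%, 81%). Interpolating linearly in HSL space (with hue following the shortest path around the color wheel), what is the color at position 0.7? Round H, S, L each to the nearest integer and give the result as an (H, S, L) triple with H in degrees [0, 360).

(35, 57, 64)

Hue: 52 − 354 = -302°, but |-302| > 180 so the shorter arc goes the other way: Δh = -302 + 360 = 58°.
H = 354 + 0.7 × (58) = 394.6 → 395 → 395 mod 360 = 35°
S = 31 + 0.7 × (68 − 31) = 56.9 → 57%
L = 24 + 0.7 × (81 − 24) = 63.9 → 64%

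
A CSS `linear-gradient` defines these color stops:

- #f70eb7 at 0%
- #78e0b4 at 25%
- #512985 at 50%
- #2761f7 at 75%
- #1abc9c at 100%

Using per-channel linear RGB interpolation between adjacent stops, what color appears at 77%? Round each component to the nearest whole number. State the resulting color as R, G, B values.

(38, 104, 240)

77% lies between the 75% and 100% stops, so the local fraction is t = (77 − 75)/(100 − 75) = 2/25 ≈ 0.08.
#2761f7 → (39, 97, 247); #1abc9c → (26, 188, 156).
R = 39 + 0.08 × (26 − 39) = 37.96 → 38
G = 97 + 0.08 × (188 − 97) = 104.28 → 104
B = 247 + 0.08 × (156 − 247) = 239.72 → 240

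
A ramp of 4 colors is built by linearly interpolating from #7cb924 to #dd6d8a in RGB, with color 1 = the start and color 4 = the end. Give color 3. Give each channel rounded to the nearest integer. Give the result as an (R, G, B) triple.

With 4 swatches and endpoints inclusive, swatch 3 sits at t = (3 − 1)/(4 − 1) = 2/3 ≈ 0.6667.
#7cb924 → (124, 185, 36); #dd6d8a → (221, 109, 138).
R = 124 + 0.6667 × (221 − 124) = 188.67 → 189
G = 185 + 0.6667 × (109 − 185) = 134.331 → 134
B = 36 + 0.6667 × (138 − 36) = 104.003 → 104

(189, 134, 104)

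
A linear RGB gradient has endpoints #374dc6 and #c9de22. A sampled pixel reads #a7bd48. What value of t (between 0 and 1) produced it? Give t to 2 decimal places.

Invert the lerp on the B channel (largest span, 164): t = (72 − 198) / (34 − 198) = -126/-164 = 0.76829.
Check on R: (167 − 55)/(201 − 55) = 0.7671 ✓

0.77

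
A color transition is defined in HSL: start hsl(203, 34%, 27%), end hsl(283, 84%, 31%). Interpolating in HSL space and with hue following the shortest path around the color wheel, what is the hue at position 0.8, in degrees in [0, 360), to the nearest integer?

Hue arc: Δh = 283 − 203 = 80° (|Δh| ≤ 180, already the shorter path).
H = 203 + 0.8 × (80) = 267 → 267°

267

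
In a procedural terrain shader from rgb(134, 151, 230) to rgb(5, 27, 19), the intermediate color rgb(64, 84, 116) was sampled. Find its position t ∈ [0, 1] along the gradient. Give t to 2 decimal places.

Invert the lerp on the B channel (largest span, 211): t = (116 − 230) / (19 − 230) = -114/-211 = 0.54028.
Check on R: (64 − 134)/(5 − 134) = 0.5426 ✓

0.54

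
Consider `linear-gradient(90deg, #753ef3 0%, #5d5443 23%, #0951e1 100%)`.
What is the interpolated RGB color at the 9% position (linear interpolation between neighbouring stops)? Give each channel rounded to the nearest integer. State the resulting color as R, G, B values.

(108, 71, 174)

9% lies between the 0% and 23% stops, so the local fraction is t = (9 − 0)/(23 − 0) = 9/23 ≈ 0.3913.
#753ef3 → (117, 62, 243); #5d5443 → (93, 84, 67).
R = 117 + 0.3913 × (93 − 117) = 107.609 → 108
G = 62 + 0.3913 × (84 − 62) = 70.609 → 71
B = 243 + 0.3913 × (67 − 243) = 174.131 → 174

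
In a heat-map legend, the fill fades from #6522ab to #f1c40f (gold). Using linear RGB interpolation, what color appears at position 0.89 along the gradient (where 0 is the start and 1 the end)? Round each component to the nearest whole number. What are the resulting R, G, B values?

(226, 178, 32)

#6522ab → (101, 34, 171); #f1c40f → (241, 196, 15).
R = 101 + 0.89 × (241 − 101) = 101 + 0.89 × 140 = 225.6 → 226
G = 34 + 0.89 × (196 − 34) = 34 + 0.89 × 162 = 178.18 → 178
B = 171 + 0.89 × (15 − 171) = 171 + 0.89 × -156 = 32.16 → 32
So the blended color is (226, 178, 32), about #e2b220.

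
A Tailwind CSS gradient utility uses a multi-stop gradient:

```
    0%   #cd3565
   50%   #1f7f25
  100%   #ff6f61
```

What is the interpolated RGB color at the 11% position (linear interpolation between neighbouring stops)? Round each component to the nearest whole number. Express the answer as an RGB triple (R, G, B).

11% lies between the 0% and 50% stops, so the local fraction is t = (11 − 0)/(50 − 0) = 11/50 ≈ 0.22.
#cd3565 → (205, 53, 101); #1f7f25 → (31, 127, 37).
R = 205 + 0.22 × (31 − 205) = 166.72 → 167
G = 53 + 0.22 × (127 − 53) = 69.28 → 69
B = 101 + 0.22 × (37 − 101) = 86.92 → 87

(167, 69, 87)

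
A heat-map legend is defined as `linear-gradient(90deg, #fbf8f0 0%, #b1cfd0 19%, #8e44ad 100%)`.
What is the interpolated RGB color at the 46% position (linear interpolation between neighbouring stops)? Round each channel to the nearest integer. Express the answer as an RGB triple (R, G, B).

(165, 161, 196)

46% lies between the 19% and 100% stops, so the local fraction is t = (46 − 19)/(100 − 19) = 27/81 ≈ 0.3333.
#b1cfd0 → (177, 207, 208); #8e44ad → (142, 68, 173).
R = 177 + 0.3333 × (142 − 177) = 165.334 → 165
G = 207 + 0.3333 × (68 − 207) = 160.671 → 161
B = 208 + 0.3333 × (173 − 208) = 196.334 → 196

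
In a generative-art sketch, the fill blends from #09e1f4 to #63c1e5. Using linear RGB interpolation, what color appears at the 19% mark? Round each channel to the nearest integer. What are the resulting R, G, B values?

(26, 219, 241)

#09e1f4 → (9, 225, 244); #63c1e5 → (99, 193, 229).
19% corresponds to t = 0.19.
R = 9 + 0.19 × (99 − 9) = 9 + 0.19 × 90 = 26.1 → 26
G = 225 + 0.19 × (193 − 225) = 225 + 0.19 × -32 = 218.92 → 219
B = 244 + 0.19 × (229 − 244) = 244 + 0.19 × -15 = 241.15 → 241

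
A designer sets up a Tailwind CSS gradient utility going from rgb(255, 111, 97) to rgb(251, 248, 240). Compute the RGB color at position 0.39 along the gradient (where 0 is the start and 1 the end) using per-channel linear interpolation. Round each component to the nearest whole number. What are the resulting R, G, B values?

R = 255 + 0.39 × (251 − 255) = 255 + 0.39 × -4 = 253.44 → 253
G = 111 + 0.39 × (248 − 111) = 111 + 0.39 × 137 = 164.43 → 164
B = 97 + 0.39 × (240 − 97) = 97 + 0.39 × 143 = 152.77 → 153

(253, 164, 153)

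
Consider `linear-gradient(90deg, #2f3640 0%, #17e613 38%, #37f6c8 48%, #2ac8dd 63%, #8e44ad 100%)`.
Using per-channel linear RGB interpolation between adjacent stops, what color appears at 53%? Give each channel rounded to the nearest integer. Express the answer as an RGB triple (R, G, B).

53% lies between the 48% and 63% stops, so the local fraction is t = (53 − 48)/(63 − 48) = 5/15 ≈ 0.3333.
#37f6c8 → (55, 246, 200); #2ac8dd → (42, 200, 221).
R = 55 + 0.3333 × (42 − 55) = 50.667 → 51
G = 246 + 0.3333 × (200 − 246) = 230.668 → 231
B = 200 + 0.3333 × (221 − 200) = 206.999 → 207

(51, 231, 207)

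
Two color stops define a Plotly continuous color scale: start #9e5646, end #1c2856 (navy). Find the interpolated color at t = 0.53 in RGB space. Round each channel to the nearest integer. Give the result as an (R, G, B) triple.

(89, 62, 78)

#9e5646 → (158, 86, 70); #1c2856 → (28, 40, 86).
R = 158 + 0.53 × (28 − 158) = 158 + 0.53 × -130 = 89.1 → 89
G = 86 + 0.53 × (40 − 86) = 86 + 0.53 × -46 = 61.62 → 62
B = 70 + 0.53 × (86 − 70) = 70 + 0.53 × 16 = 78.48 → 78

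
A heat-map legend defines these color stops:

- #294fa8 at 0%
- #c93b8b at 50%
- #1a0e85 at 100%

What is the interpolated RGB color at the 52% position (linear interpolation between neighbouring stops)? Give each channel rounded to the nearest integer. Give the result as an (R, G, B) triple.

52% lies between the 50% and 100% stops, so the local fraction is t = (52 − 50)/(100 − 50) = 2/50 ≈ 0.04.
#c93b8b → (201, 59, 139); #1a0e85 → (26, 14, 133).
R = 201 + 0.04 × (26 − 201) = 194 → 194
G = 59 + 0.04 × (14 − 59) = 57.2 → 57
B = 139 + 0.04 × (133 − 139) = 138.76 → 139

(194, 57, 139)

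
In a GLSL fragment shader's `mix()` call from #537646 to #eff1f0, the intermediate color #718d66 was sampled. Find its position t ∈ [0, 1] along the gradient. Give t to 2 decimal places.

Invert the lerp on the B channel (largest span, 170): t = (102 − 70) / (240 − 70) = 32/170 = 0.18824.
Check on R: (113 − 83)/(239 − 83) = 0.1923 ✓

0.19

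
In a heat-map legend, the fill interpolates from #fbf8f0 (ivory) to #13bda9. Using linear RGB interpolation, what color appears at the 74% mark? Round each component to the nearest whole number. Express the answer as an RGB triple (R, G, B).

(79, 204, 187)

#fbf8f0 → (251, 248, 240); #13bda9 → (19, 189, 169).
74% corresponds to t = 0.74.
R = 251 + 0.74 × (19 − 251) = 251 + 0.74 × -232 = 79.32 → 79
G = 248 + 0.74 × (189 − 248) = 248 + 0.74 × -59 = 204.34 → 204
B = 240 + 0.74 × (169 − 240) = 240 + 0.74 × -71 = 187.46 → 187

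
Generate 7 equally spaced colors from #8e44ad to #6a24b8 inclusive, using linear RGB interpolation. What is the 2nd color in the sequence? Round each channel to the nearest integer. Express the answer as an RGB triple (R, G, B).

(136, 63, 175)

With 7 swatches and endpoints inclusive, swatch 2 sits at t = (2 − 1)/(7 − 1) = 1/6 ≈ 0.1667.
#8e44ad → (142, 68, 173); #6a24b8 → (106, 36, 184).
R = 142 + 0.1667 × (106 − 142) = 135.999 → 136
G = 68 + 0.1667 × (36 − 68) = 62.666 → 63
B = 173 + 0.1667 × (184 − 173) = 174.834 → 175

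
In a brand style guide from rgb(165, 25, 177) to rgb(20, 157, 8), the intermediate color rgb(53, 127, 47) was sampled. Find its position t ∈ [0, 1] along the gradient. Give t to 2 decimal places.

Invert the lerp on the B channel (largest span, 169): t = (47 − 177) / (8 − 177) = -130/-169 = 0.76923.
Check on R: (53 − 165)/(20 − 165) = 0.7724 ✓

0.77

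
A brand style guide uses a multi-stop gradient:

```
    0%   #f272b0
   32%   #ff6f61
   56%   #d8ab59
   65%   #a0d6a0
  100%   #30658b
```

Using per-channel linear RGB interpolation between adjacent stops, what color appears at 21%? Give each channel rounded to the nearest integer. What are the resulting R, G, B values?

21% lies between the 0% and 32% stops, so the local fraction is t = (21 − 0)/(32 − 0) = 21/32 ≈ 0.6562.
#f272b0 → (242, 114, 176); #ff6f61 → (255, 111, 97).
R = 242 + 0.6562 × (255 − 242) = 250.531 → 251
G = 114 + 0.6562 × (111 − 114) = 112.031 → 112
B = 176 + 0.6562 × (97 − 176) = 124.16 → 124

(251, 112, 124)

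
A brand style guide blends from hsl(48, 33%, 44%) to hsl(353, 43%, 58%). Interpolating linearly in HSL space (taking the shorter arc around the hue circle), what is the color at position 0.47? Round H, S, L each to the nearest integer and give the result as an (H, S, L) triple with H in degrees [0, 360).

(22, 38, 51)

Hue: 353 − 48 = 305°, but |305| > 180 so the shorter arc goes the other way: Δh = 305 − 360 = -55°.
H = 48 + 0.47 × (-55) = 22.15 → 22°
S = 33 + 0.47 × (43 − 33) = 37.7 → 38%
L = 44 + 0.47 × (58 − 44) = 50.58 → 51%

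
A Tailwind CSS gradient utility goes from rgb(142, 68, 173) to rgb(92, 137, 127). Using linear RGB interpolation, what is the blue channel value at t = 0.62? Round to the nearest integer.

B = 173 + 0.62 × (127 − 173) = 144.48 → 144

144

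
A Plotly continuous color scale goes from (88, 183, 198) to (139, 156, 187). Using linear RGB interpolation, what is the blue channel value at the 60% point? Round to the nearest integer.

191

B = 198 + 0.6 × (187 − 198) = 191.4 → 191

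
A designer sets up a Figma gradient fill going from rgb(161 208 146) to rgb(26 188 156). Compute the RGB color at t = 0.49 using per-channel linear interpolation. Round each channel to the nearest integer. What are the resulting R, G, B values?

(95, 198, 151)

R = 161 + 0.49 × (26 − 161) = 161 + 0.49 × -135 = 94.85 → 95
G = 208 + 0.49 × (188 − 208) = 208 + 0.49 × -20 = 198.2 → 198
B = 146 + 0.49 × (156 − 146) = 146 + 0.49 × 10 = 150.9 → 151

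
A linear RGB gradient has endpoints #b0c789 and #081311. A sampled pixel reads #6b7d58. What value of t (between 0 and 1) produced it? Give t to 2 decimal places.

Invert the lerp on the G channel (largest span, 180): t = (125 − 199) / (19 − 199) = -74/-180 = 0.41111.
Check on R: (107 − 176)/(8 − 176) = 0.4107 ✓

0.41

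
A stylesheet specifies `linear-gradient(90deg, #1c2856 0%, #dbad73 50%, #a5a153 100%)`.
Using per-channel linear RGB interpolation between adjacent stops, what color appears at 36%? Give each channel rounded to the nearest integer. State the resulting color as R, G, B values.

36% lies between the 0% and 50% stops, so the local fraction is t = (36 − 0)/(50 − 0) = 36/50 ≈ 0.72.
#1c2856 → (28, 40, 86); #dbad73 → (219, 173, 115).
R = 28 + 0.72 × (219 − 28) = 165.52 → 166
G = 40 + 0.72 × (173 − 40) = 135.76 → 136
B = 86 + 0.72 × (115 − 86) = 106.88 → 107

(166, 136, 107)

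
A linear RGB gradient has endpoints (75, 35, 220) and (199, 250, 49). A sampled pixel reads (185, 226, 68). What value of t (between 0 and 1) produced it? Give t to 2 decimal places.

0.89

Invert the lerp on the G channel (largest span, 215): t = (226 − 35) / (250 − 35) = 191/215 = 0.88837.
Check on R: (185 − 75)/(199 − 75) = 0.8871 ✓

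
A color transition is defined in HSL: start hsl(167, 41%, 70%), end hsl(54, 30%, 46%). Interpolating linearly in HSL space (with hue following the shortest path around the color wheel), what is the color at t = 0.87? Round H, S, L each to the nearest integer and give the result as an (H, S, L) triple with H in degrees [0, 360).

(69, 31, 49)

Hue arc: Δh = 54 − 167 = -113° (|Δh| ≤ 180, already the shorter path).
H = 167 + 0.87 × (-113) = 68.69 → 69°
S = 41 + 0.87 × (30 − 41) = 31.43 → 31%
L = 70 + 0.87 × (46 − 70) = 49.12 → 49%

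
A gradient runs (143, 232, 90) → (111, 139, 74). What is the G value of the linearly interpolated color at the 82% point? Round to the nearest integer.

156

G = 232 + 0.82 × (139 − 232) = 155.74 → 156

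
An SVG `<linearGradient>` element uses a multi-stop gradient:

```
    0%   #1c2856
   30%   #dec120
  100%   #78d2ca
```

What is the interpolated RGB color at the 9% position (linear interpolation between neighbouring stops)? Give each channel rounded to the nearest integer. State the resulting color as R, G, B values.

9% lies between the 0% and 30% stops, so the local fraction is t = (9 − 0)/(30 − 0) = 9/30 ≈ 0.3.
#1c2856 → (28, 40, 86); #dec120 → (222, 193, 32).
R = 28 + 0.3 × (222 − 28) = 86.2 → 86
G = 40 + 0.3 × (193 − 40) = 85.9 → 86
B = 86 + 0.3 × (32 − 86) = 69.8 → 70

(86, 86, 70)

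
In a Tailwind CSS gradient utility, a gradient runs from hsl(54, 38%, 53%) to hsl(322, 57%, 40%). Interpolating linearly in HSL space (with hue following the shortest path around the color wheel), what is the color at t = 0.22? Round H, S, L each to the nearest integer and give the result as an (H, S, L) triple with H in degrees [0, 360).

Hue: 322 − 54 = 268°, but |268| > 180 so the shorter arc goes the other way: Δh = 268 − 360 = -92°.
H = 54 + 0.22 × (-92) = 33.76 → 34°
S = 38 + 0.22 × (57 − 38) = 42.18 → 42%
L = 53 + 0.22 × (40 − 53) = 50.14 → 50%

(34, 42, 50)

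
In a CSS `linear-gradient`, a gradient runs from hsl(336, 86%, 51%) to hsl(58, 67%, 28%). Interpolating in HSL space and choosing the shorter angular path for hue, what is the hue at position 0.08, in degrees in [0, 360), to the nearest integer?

Hue: 58 − 336 = -278°, but |-278| > 180 so the shorter arc goes the other way: Δh = -278 + 360 = 82°.
H = 336 + 0.08 × (82) = 342.56 → 343°

343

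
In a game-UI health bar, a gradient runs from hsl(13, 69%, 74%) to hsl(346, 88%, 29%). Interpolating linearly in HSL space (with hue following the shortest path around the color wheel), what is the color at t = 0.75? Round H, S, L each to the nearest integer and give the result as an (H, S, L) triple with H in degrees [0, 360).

Hue: 346 − 13 = 333°, but |333| > 180 so the shorter arc goes the other way: Δh = 333 − 360 = -27°.
H = 13 + 0.75 × (-27) = -7.25 → -7 → -7 mod 360 = 353°
S = 69 + 0.75 × (88 − 69) = 83.25 → 83%
L = 74 + 0.75 × (29 − 74) = 40.25 → 40%

(353, 83, 40)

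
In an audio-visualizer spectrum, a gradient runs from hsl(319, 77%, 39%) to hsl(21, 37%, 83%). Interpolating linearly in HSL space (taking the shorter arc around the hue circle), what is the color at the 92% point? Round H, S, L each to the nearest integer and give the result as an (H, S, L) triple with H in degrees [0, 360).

Hue: 21 − 319 = -298°, but |-298| > 180 so the shorter arc goes the other way: Δh = -298 + 360 = 62°.
H = 319 + 0.92 × (62) = 376.04 → 376 → 376 mod 360 = 16°
S = 77 + 0.92 × (37 − 77) = 40.2 → 40%
L = 39 + 0.92 × (83 − 39) = 79.48 → 79%

(16, 40, 79)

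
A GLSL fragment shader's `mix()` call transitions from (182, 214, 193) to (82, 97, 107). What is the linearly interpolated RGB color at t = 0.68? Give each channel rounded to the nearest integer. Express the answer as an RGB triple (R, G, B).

(114, 134, 135)

R = 182 + 0.68 × (82 − 182) = 182 + 0.68 × -100 = 114 → 114
G = 214 + 0.68 × (97 − 214) = 214 + 0.68 × -117 = 134.44 → 134
B = 193 + 0.68 × (107 − 193) = 193 + 0.68 × -86 = 134.52 → 135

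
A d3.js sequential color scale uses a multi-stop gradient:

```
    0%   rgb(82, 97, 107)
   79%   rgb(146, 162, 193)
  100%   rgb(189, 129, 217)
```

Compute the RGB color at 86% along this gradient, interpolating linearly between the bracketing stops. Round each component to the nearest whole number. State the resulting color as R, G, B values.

86% lies between the 79% and 100% stops, so the local fraction is t = (86 − 79)/(100 − 79) = 7/21 ≈ 0.3333.
R = 146 + 0.3333 × (189 − 146) = 160.332 → 160
G = 162 + 0.3333 × (129 − 162) = 151.001 → 151
B = 193 + 0.3333 × (217 − 193) = 200.999 → 201

(160, 151, 201)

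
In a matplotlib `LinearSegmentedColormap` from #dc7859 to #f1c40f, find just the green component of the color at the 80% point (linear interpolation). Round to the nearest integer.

181

G₁ = 120 (from #dc7859), G₂ = 196 (from #f1c40f).
G = 120 + 0.8 × (196 − 120) = 180.8 → 181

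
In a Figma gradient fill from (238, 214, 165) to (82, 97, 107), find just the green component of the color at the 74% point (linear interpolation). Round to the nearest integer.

G = 214 + 0.74 × (97 − 214) = 127.42 → 127

127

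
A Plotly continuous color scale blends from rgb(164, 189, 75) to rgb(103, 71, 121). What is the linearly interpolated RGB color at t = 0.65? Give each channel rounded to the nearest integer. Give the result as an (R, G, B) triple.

R = 164 + 0.65 × (103 − 164) = 164 + 0.65 × -61 = 124.35 → 124
G = 189 + 0.65 × (71 − 189) = 189 + 0.65 × -118 = 112.3 → 112
B = 75 + 0.65 × (121 − 75) = 75 + 0.65 × 46 = 104.9 → 105

(124, 112, 105)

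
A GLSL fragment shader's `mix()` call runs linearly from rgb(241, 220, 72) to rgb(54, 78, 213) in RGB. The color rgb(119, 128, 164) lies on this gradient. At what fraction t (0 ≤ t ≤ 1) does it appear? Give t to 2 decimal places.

Invert the lerp on the R channel (largest span, 187): t = (119 − 241) / (54 − 241) = -122/-187 = 0.65241.
Check on G: (128 − 220)/(78 − 220) = 0.6479 ✓

0.65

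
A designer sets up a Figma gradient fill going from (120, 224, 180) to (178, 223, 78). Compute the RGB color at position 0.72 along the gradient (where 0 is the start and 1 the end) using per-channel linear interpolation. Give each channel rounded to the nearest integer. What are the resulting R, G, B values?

R = 120 + 0.72 × (178 − 120) = 120 + 0.72 × 58 = 161.76 → 162
G = 224 + 0.72 × (223 − 224) = 224 + 0.72 × -1 = 223.28 → 223
B = 180 + 0.72 × (78 − 180) = 180 + 0.72 × -102 = 106.56 → 107

(162, 223, 107)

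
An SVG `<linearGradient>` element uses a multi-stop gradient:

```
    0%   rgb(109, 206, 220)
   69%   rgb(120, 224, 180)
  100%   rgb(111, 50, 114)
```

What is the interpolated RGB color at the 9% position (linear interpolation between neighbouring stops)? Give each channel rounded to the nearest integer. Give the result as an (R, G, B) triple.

9% lies between the 0% and 69% stops, so the local fraction is t = (9 − 0)/(69 − 0) = 9/69 ≈ 0.1304.
R = 109 + 0.1304 × (120 − 109) = 110.434 → 110
G = 206 + 0.1304 × (224 − 206) = 208.347 → 208
B = 220 + 0.1304 × (180 − 220) = 214.784 → 215

(110, 208, 215)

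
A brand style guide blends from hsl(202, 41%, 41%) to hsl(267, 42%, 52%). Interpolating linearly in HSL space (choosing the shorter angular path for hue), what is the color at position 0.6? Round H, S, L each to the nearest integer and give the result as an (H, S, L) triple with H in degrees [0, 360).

(241, 42, 48)

Hue arc: Δh = 267 − 202 = 65° (|Δh| ≤ 180, already the shorter path).
H = 202 + 0.6 × (65) = 241 → 241°
S = 41 + 0.6 × (42 − 41) = 41.6 → 42%
L = 41 + 0.6 × (52 − 41) = 47.6 → 48%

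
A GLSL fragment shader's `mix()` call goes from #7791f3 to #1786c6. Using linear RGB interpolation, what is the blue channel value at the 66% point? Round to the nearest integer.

B₁ = 243 (from #7791f3), B₂ = 198 (from #1786c6).
B = 243 + 0.66 × (198 − 243) = 213.3 → 213

213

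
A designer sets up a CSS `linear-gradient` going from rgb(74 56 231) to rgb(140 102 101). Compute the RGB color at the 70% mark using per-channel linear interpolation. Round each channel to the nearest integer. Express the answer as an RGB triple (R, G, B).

(120, 88, 140)

70% corresponds to t = 0.7.
R = 74 + 0.7 × (140 − 74) = 74 + 0.7 × 66 = 120.2 → 120
G = 56 + 0.7 × (102 − 56) = 56 + 0.7 × 46 = 88.2 → 88
B = 231 + 0.7 × (101 − 231) = 231 + 0.7 × -130 = 140 → 140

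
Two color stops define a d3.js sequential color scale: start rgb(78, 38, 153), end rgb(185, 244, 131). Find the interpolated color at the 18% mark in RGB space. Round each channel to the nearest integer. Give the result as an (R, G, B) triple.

(97, 75, 149)

18% corresponds to t = 0.18.
R = 78 + 0.18 × (185 − 78) = 78 + 0.18 × 107 = 97.26 → 97
G = 38 + 0.18 × (244 − 38) = 38 + 0.18 × 206 = 75.08 → 75
B = 153 + 0.18 × (131 − 153) = 153 + 0.18 × -22 = 149.04 → 149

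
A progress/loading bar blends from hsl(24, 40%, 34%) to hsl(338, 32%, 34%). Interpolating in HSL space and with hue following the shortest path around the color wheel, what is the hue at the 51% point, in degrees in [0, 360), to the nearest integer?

Hue: 338 − 24 = 314°, but |314| > 180 so the shorter arc goes the other way: Δh = 314 − 360 = -46°.
H = 24 + 0.51 × (-46) = 0.54 → 1°

1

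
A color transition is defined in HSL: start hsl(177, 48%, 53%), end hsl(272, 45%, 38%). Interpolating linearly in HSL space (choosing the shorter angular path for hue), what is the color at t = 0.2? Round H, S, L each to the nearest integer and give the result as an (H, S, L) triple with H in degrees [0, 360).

(196, 47, 50)

Hue arc: Δh = 272 − 177 = 95° (|Δh| ≤ 180, already the shorter path).
H = 177 + 0.2 × (95) = 196 → 196°
S = 48 + 0.2 × (45 − 48) = 47.4 → 47%
L = 53 + 0.2 × (38 − 53) = 50 → 50%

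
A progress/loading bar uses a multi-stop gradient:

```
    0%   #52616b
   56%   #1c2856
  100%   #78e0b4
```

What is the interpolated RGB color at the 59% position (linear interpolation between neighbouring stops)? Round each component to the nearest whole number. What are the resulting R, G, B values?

(34, 53, 92)

59% lies between the 56% and 100% stops, so the local fraction is t = (59 − 56)/(100 − 56) = 3/44 ≈ 0.0682.
#1c2856 → (28, 40, 86); #78e0b4 → (120, 224, 180).
R = 28 + 0.0682 × (120 − 28) = 34.274 → 34
G = 40 + 0.0682 × (224 − 40) = 52.549 → 53
B = 86 + 0.0682 × (180 − 86) = 92.411 → 92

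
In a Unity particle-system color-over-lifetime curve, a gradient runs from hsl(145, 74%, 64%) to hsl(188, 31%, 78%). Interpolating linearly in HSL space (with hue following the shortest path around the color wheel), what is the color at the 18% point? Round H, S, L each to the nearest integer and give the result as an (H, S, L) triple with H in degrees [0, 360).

(153, 66, 67)

Hue arc: Δh = 188 − 145 = 43° (|Δh| ≤ 180, already the shorter path).
H = 145 + 0.18 × (43) = 152.74 → 153°
S = 74 + 0.18 × (31 − 74) = 66.26 → 66%
L = 64 + 0.18 × (78 − 64) = 66.52 → 67%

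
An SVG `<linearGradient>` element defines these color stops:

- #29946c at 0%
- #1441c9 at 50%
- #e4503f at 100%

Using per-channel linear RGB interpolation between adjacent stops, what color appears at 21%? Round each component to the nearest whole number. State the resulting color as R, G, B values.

21% lies between the 0% and 50% stops, so the local fraction is t = (21 − 0)/(50 − 0) = 21/50 ≈ 0.42.
#29946c → (41, 148, 108); #1441c9 → (20, 65, 201).
R = 41 + 0.42 × (20 − 41) = 32.18 → 32
G = 148 + 0.42 × (65 − 148) = 113.14 → 113
B = 108 + 0.42 × (201 − 108) = 147.06 → 147

(32, 113, 147)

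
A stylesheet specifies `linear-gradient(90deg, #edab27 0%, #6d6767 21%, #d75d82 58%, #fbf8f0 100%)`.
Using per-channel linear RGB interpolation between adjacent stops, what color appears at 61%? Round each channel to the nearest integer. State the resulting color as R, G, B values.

61% lies between the 58% and 100% stops, so the local fraction is t = (61 − 58)/(100 − 58) = 3/42 ≈ 0.0714.
#d75d82 → (215, 93, 130); #fbf8f0 → (251, 248, 240).
R = 215 + 0.0714 × (251 − 215) = 217.57 → 218
G = 93 + 0.0714 × (248 − 93) = 104.067 → 104
B = 130 + 0.0714 × (240 − 130) = 137.854 → 138

(218, 104, 138)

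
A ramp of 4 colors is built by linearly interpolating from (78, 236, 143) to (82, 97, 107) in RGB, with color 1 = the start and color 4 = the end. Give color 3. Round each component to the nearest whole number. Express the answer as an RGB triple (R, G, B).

(81, 143, 119)

With 4 swatches and endpoints inclusive, swatch 3 sits at t = (3 − 1)/(4 − 1) = 2/3 ≈ 0.6667.
R = 78 + 0.6667 × (82 − 78) = 80.667 → 81
G = 236 + 0.6667 × (97 − 236) = 143.329 → 143
B = 143 + 0.6667 × (107 − 143) = 118.999 → 119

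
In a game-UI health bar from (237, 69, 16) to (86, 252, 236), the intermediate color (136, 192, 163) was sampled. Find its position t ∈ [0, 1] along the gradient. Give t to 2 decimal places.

Invert the lerp on the B channel (largest span, 220): t = (163 − 16) / (236 − 16) = 147/220 = 0.66818.
Check on R: (136 − 237)/(86 − 237) = 0.6689 ✓

0.67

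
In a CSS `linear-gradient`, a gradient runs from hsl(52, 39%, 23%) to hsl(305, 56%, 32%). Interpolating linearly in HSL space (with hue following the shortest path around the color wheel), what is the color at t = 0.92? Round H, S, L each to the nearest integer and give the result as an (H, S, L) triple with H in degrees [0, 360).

(314, 55, 31)

Hue: 305 − 52 = 253°, but |253| > 180 so the shorter arc goes the other way: Δh = 253 − 360 = -107°.
H = 52 + 0.92 × (-107) = -46.44 → -46 → -46 mod 360 = 314°
S = 39 + 0.92 × (56 − 39) = 54.64 → 55%
L = 23 + 0.92 × (32 − 23) = 31.28 → 31%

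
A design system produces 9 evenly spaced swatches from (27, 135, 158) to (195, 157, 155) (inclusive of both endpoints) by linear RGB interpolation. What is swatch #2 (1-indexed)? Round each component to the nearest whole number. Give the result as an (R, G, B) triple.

With 9 swatches and endpoints inclusive, swatch 2 sits at t = (2 − 1)/(9 − 1) = 1/8 ≈ 0.125.
R = 27 + 0.125 × (195 − 27) = 48 → 48
G = 135 + 0.125 × (157 − 135) = 137.75 → 138
B = 158 + 0.125 × (155 − 158) = 157.625 → 158

(48, 138, 158)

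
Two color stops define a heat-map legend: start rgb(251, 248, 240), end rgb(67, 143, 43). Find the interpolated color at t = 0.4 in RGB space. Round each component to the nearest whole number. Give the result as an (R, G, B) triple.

(177, 206, 161)

R = 251 + 0.4 × (67 − 251) = 251 + 0.4 × -184 = 177.4 → 177
G = 248 + 0.4 × (143 − 248) = 248 + 0.4 × -105 = 206 → 206
B = 240 + 0.4 × (43 − 240) = 240 + 0.4 × -197 = 161.2 → 161
So the blended color is (177, 206, 161), about #b1cea1.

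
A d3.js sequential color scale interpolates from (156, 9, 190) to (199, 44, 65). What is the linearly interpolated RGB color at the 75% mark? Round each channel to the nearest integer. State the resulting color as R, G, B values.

(188, 35, 96)

75% corresponds to t = 0.75.
R = 156 + 0.75 × (199 − 156) = 156 + 0.75 × 43 = 188.25 → 188
G = 9 + 0.75 × (44 − 9) = 9 + 0.75 × 35 = 35.25 → 35
B = 190 + 0.75 × (65 − 190) = 190 + 0.75 × -125 = 96.25 → 96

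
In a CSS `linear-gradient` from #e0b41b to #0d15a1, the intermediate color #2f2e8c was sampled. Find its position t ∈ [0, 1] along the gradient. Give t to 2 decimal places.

Invert the lerp on the R channel (largest span, 211): t = (47 − 224) / (13 − 224) = -177/-211 = 0.83886.
Check on G: (46 − 180)/(21 − 180) = 0.8428 ✓

0.84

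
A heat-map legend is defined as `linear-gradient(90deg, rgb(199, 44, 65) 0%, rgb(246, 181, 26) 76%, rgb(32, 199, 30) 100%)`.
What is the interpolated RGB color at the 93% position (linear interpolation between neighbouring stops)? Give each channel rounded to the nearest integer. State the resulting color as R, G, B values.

(94, 194, 29)

93% lies between the 76% and 100% stops, so the local fraction is t = (93 − 76)/(100 − 76) = 17/24 ≈ 0.7083.
R = 246 + 0.7083 × (32 − 246) = 94.424 → 94
G = 181 + 0.7083 × (199 − 181) = 193.749 → 194
B = 26 + 0.7083 × (30 − 26) = 28.833 → 29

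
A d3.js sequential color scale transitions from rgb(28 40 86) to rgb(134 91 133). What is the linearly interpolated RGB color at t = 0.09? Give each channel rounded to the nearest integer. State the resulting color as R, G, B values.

(38, 45, 90)

R = 28 + 0.09 × (134 − 28) = 28 + 0.09 × 106 = 37.54 → 38
G = 40 + 0.09 × (91 − 40) = 40 + 0.09 × 51 = 44.59 → 45
B = 86 + 0.09 × (133 − 86) = 86 + 0.09 × 47 = 90.23 → 90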